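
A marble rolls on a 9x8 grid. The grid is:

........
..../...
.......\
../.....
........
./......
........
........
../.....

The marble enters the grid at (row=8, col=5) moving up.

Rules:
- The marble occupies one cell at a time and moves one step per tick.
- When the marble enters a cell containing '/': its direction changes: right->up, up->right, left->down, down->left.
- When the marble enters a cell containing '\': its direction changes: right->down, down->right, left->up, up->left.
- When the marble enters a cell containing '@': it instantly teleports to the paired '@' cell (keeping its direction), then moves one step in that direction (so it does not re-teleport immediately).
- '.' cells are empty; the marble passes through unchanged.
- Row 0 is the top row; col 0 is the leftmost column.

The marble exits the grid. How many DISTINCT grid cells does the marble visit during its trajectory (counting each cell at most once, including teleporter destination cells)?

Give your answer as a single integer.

Answer: 9

Derivation:
Step 1: enter (8,5), '.' pass, move up to (7,5)
Step 2: enter (7,5), '.' pass, move up to (6,5)
Step 3: enter (6,5), '.' pass, move up to (5,5)
Step 4: enter (5,5), '.' pass, move up to (4,5)
Step 5: enter (4,5), '.' pass, move up to (3,5)
Step 6: enter (3,5), '.' pass, move up to (2,5)
Step 7: enter (2,5), '.' pass, move up to (1,5)
Step 8: enter (1,5), '.' pass, move up to (0,5)
Step 9: enter (0,5), '.' pass, move up to (-1,5)
Step 10: at (-1,5) — EXIT via top edge, pos 5
Distinct cells visited: 9 (path length 9)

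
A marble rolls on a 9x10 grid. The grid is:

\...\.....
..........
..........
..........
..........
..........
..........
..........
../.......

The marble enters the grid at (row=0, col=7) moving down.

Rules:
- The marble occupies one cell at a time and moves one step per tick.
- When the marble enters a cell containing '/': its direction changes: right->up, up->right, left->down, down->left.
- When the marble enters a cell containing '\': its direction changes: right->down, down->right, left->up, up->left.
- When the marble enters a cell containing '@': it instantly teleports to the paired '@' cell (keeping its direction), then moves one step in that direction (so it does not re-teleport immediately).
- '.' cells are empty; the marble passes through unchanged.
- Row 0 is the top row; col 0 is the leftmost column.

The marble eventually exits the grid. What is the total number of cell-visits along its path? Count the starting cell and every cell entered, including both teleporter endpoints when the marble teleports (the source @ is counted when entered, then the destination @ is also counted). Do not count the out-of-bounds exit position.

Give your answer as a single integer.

Answer: 9

Derivation:
Step 1: enter (0,7), '.' pass, move down to (1,7)
Step 2: enter (1,7), '.' pass, move down to (2,7)
Step 3: enter (2,7), '.' pass, move down to (3,7)
Step 4: enter (3,7), '.' pass, move down to (4,7)
Step 5: enter (4,7), '.' pass, move down to (5,7)
Step 6: enter (5,7), '.' pass, move down to (6,7)
Step 7: enter (6,7), '.' pass, move down to (7,7)
Step 8: enter (7,7), '.' pass, move down to (8,7)
Step 9: enter (8,7), '.' pass, move down to (9,7)
Step 10: at (9,7) — EXIT via bottom edge, pos 7
Path length (cell visits): 9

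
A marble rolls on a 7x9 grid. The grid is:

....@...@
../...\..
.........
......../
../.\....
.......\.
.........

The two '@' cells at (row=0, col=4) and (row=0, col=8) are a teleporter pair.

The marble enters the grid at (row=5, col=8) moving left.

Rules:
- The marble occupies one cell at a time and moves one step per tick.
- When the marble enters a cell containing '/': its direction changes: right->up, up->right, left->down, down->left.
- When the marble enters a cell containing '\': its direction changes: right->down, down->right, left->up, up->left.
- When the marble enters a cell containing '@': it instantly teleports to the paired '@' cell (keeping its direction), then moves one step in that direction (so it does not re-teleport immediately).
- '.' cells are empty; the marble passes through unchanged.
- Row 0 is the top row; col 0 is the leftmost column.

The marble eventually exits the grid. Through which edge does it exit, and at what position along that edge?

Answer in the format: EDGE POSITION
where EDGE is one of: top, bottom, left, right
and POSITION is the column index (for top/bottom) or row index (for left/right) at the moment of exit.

Answer: top 7

Derivation:
Step 1: enter (5,8), '.' pass, move left to (5,7)
Step 2: enter (5,7), '\' deflects left->up, move up to (4,7)
Step 3: enter (4,7), '.' pass, move up to (3,7)
Step 4: enter (3,7), '.' pass, move up to (2,7)
Step 5: enter (2,7), '.' pass, move up to (1,7)
Step 6: enter (1,7), '.' pass, move up to (0,7)
Step 7: enter (0,7), '.' pass, move up to (-1,7)
Step 8: at (-1,7) — EXIT via top edge, pos 7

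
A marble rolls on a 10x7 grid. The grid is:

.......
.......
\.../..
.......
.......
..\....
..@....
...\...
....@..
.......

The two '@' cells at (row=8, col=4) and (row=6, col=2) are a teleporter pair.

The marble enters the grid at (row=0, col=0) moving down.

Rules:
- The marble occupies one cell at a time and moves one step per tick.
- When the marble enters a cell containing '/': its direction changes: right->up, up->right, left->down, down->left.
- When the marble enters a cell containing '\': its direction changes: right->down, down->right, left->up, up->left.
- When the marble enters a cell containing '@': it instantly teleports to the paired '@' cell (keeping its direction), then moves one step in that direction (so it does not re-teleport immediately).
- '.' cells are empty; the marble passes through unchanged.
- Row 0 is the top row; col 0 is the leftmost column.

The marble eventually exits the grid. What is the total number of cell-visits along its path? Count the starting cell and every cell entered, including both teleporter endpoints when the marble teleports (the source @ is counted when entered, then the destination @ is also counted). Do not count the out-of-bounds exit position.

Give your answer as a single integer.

Step 1: enter (0,0), '.' pass, move down to (1,0)
Step 2: enter (1,0), '.' pass, move down to (2,0)
Step 3: enter (2,0), '\' deflects down->right, move right to (2,1)
Step 4: enter (2,1), '.' pass, move right to (2,2)
Step 5: enter (2,2), '.' pass, move right to (2,3)
Step 6: enter (2,3), '.' pass, move right to (2,4)
Step 7: enter (2,4), '/' deflects right->up, move up to (1,4)
Step 8: enter (1,4), '.' pass, move up to (0,4)
Step 9: enter (0,4), '.' pass, move up to (-1,4)
Step 10: at (-1,4) — EXIT via top edge, pos 4
Path length (cell visits): 9

Answer: 9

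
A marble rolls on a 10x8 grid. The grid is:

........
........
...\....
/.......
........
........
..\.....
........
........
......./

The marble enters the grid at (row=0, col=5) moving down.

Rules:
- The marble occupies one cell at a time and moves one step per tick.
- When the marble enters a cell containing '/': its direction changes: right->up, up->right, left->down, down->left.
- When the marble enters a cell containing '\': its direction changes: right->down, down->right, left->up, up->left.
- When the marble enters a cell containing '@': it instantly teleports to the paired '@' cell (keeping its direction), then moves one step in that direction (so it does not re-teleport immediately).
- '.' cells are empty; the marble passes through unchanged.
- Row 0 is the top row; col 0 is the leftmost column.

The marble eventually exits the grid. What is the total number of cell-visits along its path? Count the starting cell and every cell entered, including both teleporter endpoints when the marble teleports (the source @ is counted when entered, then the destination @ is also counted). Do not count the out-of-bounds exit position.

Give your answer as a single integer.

Step 1: enter (0,5), '.' pass, move down to (1,5)
Step 2: enter (1,5), '.' pass, move down to (2,5)
Step 3: enter (2,5), '.' pass, move down to (3,5)
Step 4: enter (3,5), '.' pass, move down to (4,5)
Step 5: enter (4,5), '.' pass, move down to (5,5)
Step 6: enter (5,5), '.' pass, move down to (6,5)
Step 7: enter (6,5), '.' pass, move down to (7,5)
Step 8: enter (7,5), '.' pass, move down to (8,5)
Step 9: enter (8,5), '.' pass, move down to (9,5)
Step 10: enter (9,5), '.' pass, move down to (10,5)
Step 11: at (10,5) — EXIT via bottom edge, pos 5
Path length (cell visits): 10

Answer: 10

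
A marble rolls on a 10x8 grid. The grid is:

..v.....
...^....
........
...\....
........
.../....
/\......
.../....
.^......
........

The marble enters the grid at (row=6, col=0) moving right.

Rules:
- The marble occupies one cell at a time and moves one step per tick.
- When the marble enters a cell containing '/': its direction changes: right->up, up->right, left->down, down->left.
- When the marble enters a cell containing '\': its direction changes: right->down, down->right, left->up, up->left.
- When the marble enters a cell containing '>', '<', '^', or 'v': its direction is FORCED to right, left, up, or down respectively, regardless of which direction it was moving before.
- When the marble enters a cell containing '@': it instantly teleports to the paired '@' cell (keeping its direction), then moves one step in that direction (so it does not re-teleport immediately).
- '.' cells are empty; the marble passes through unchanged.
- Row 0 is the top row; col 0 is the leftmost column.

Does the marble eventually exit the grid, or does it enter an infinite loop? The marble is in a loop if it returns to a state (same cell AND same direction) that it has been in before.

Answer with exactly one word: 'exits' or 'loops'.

Step 1: enter (6,0), '/' deflects right->up, move up to (5,0)
Step 2: enter (5,0), '.' pass, move up to (4,0)
Step 3: enter (4,0), '.' pass, move up to (3,0)
Step 4: enter (3,0), '.' pass, move up to (2,0)
Step 5: enter (2,0), '.' pass, move up to (1,0)
Step 6: enter (1,0), '.' pass, move up to (0,0)
Step 7: enter (0,0), '.' pass, move up to (-1,0)
Step 8: at (-1,0) — EXIT via top edge, pos 0

Answer: exits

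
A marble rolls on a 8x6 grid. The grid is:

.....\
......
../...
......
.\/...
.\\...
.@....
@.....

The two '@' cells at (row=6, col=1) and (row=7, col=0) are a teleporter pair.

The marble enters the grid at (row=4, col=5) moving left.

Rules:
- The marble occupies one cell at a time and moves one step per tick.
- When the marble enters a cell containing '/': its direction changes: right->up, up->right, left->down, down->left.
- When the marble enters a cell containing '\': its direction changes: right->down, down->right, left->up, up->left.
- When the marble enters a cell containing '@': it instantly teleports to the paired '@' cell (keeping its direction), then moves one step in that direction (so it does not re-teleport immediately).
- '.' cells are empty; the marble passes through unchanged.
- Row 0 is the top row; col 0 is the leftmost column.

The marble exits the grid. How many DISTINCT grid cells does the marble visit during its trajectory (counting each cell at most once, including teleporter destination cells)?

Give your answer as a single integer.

Answer: 8

Derivation:
Step 1: enter (4,5), '.' pass, move left to (4,4)
Step 2: enter (4,4), '.' pass, move left to (4,3)
Step 3: enter (4,3), '.' pass, move left to (4,2)
Step 4: enter (4,2), '/' deflects left->down, move down to (5,2)
Step 5: enter (5,2), '\' deflects down->right, move right to (5,3)
Step 6: enter (5,3), '.' pass, move right to (5,4)
Step 7: enter (5,4), '.' pass, move right to (5,5)
Step 8: enter (5,5), '.' pass, move right to (5,6)
Step 9: at (5,6) — EXIT via right edge, pos 5
Distinct cells visited: 8 (path length 8)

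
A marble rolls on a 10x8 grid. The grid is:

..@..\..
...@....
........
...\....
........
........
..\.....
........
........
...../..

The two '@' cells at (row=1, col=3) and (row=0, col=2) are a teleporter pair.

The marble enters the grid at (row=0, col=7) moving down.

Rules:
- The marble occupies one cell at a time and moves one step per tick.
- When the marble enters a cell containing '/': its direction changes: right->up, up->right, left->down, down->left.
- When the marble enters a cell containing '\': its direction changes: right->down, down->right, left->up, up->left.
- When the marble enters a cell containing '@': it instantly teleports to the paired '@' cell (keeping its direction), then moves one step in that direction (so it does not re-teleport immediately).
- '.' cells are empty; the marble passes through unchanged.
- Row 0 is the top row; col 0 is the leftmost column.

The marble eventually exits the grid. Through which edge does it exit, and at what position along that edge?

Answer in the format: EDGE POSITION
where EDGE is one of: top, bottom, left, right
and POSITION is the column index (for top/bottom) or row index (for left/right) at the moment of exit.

Step 1: enter (0,7), '.' pass, move down to (1,7)
Step 2: enter (1,7), '.' pass, move down to (2,7)
Step 3: enter (2,7), '.' pass, move down to (3,7)
Step 4: enter (3,7), '.' pass, move down to (4,7)
Step 5: enter (4,7), '.' pass, move down to (5,7)
Step 6: enter (5,7), '.' pass, move down to (6,7)
Step 7: enter (6,7), '.' pass, move down to (7,7)
Step 8: enter (7,7), '.' pass, move down to (8,7)
Step 9: enter (8,7), '.' pass, move down to (9,7)
Step 10: enter (9,7), '.' pass, move down to (10,7)
Step 11: at (10,7) — EXIT via bottom edge, pos 7

Answer: bottom 7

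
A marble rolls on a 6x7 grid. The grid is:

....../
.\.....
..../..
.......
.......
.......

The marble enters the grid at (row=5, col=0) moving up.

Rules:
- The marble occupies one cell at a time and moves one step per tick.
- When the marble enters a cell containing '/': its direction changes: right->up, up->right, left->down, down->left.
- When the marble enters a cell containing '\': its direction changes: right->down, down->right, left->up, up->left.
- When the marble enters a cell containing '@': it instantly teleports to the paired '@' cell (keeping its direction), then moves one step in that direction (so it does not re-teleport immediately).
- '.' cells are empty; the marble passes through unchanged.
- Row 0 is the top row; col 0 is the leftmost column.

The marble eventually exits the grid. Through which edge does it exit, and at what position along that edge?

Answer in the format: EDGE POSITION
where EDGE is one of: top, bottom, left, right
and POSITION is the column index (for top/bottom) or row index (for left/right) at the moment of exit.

Step 1: enter (5,0), '.' pass, move up to (4,0)
Step 2: enter (4,0), '.' pass, move up to (3,0)
Step 3: enter (3,0), '.' pass, move up to (2,0)
Step 4: enter (2,0), '.' pass, move up to (1,0)
Step 5: enter (1,0), '.' pass, move up to (0,0)
Step 6: enter (0,0), '.' pass, move up to (-1,0)
Step 7: at (-1,0) — EXIT via top edge, pos 0

Answer: top 0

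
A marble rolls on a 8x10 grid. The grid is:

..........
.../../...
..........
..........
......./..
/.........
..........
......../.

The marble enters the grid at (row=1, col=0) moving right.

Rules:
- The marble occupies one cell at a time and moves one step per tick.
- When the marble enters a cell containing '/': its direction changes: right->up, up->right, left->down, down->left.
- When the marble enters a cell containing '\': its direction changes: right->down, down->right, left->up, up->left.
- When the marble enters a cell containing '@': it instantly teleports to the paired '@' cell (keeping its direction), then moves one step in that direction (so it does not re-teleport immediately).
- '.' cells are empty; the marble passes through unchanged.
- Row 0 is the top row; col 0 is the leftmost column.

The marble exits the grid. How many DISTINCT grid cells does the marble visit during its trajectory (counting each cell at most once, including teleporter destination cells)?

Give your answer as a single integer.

Step 1: enter (1,0), '.' pass, move right to (1,1)
Step 2: enter (1,1), '.' pass, move right to (1,2)
Step 3: enter (1,2), '.' pass, move right to (1,3)
Step 4: enter (1,3), '/' deflects right->up, move up to (0,3)
Step 5: enter (0,3), '.' pass, move up to (-1,3)
Step 6: at (-1,3) — EXIT via top edge, pos 3
Distinct cells visited: 5 (path length 5)

Answer: 5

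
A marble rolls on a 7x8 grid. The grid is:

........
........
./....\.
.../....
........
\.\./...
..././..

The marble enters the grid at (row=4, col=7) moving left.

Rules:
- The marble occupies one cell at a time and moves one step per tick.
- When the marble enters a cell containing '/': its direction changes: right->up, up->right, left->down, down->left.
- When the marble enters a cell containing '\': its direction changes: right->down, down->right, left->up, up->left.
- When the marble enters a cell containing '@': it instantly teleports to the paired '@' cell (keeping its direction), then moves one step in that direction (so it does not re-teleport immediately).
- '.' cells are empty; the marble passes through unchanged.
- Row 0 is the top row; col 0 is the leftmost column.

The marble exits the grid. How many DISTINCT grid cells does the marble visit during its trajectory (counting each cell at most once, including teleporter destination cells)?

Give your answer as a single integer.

Step 1: enter (4,7), '.' pass, move left to (4,6)
Step 2: enter (4,6), '.' pass, move left to (4,5)
Step 3: enter (4,5), '.' pass, move left to (4,4)
Step 4: enter (4,4), '.' pass, move left to (4,3)
Step 5: enter (4,3), '.' pass, move left to (4,2)
Step 6: enter (4,2), '.' pass, move left to (4,1)
Step 7: enter (4,1), '.' pass, move left to (4,0)
Step 8: enter (4,0), '.' pass, move left to (4,-1)
Step 9: at (4,-1) — EXIT via left edge, pos 4
Distinct cells visited: 8 (path length 8)

Answer: 8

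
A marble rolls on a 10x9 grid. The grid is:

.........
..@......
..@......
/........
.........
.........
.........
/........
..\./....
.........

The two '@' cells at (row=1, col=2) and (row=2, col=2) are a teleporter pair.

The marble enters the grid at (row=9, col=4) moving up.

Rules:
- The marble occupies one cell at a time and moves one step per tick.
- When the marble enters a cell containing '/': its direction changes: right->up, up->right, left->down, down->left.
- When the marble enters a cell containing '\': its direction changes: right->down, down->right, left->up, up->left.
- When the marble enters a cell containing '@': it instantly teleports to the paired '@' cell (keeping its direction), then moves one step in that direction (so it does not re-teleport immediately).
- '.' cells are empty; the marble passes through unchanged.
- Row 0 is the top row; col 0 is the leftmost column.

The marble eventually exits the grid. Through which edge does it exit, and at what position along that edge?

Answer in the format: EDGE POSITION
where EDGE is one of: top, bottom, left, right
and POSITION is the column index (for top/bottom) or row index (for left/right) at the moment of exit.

Step 1: enter (9,4), '.' pass, move up to (8,4)
Step 2: enter (8,4), '/' deflects up->right, move right to (8,5)
Step 3: enter (8,5), '.' pass, move right to (8,6)
Step 4: enter (8,6), '.' pass, move right to (8,7)
Step 5: enter (8,7), '.' pass, move right to (8,8)
Step 6: enter (8,8), '.' pass, move right to (8,9)
Step 7: at (8,9) — EXIT via right edge, pos 8

Answer: right 8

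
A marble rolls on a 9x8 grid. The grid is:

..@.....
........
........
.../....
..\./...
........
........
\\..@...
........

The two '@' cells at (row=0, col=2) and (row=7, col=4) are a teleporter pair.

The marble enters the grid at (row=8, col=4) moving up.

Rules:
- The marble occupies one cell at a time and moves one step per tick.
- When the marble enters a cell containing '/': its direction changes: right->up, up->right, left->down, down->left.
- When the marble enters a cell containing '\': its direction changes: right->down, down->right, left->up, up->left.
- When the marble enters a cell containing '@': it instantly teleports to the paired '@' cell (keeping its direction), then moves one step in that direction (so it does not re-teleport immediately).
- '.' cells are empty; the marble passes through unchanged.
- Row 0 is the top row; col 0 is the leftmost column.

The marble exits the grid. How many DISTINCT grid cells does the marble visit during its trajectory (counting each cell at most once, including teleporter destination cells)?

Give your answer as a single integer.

Step 1: enter (8,4), '.' pass, move up to (7,4)
Step 2: enter (7,4), '@' teleport (7,4)->(0,2), also enter (0,2), move up to (-1,2)
Step 3: at (-1,2) — EXIT via top edge, pos 2
Distinct cells visited: 3 (path length 3)

Answer: 3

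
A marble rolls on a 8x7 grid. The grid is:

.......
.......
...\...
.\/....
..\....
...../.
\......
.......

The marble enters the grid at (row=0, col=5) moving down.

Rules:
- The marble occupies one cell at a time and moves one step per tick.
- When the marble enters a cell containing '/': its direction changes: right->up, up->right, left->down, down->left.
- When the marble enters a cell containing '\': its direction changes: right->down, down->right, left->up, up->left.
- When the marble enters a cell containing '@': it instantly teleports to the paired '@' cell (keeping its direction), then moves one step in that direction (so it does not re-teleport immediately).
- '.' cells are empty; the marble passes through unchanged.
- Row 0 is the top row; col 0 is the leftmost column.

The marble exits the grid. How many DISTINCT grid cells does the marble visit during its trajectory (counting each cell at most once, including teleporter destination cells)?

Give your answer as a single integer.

Answer: 11

Derivation:
Step 1: enter (0,5), '.' pass, move down to (1,5)
Step 2: enter (1,5), '.' pass, move down to (2,5)
Step 3: enter (2,5), '.' pass, move down to (3,5)
Step 4: enter (3,5), '.' pass, move down to (4,5)
Step 5: enter (4,5), '.' pass, move down to (5,5)
Step 6: enter (5,5), '/' deflects down->left, move left to (5,4)
Step 7: enter (5,4), '.' pass, move left to (5,3)
Step 8: enter (5,3), '.' pass, move left to (5,2)
Step 9: enter (5,2), '.' pass, move left to (5,1)
Step 10: enter (5,1), '.' pass, move left to (5,0)
Step 11: enter (5,0), '.' pass, move left to (5,-1)
Step 12: at (5,-1) — EXIT via left edge, pos 5
Distinct cells visited: 11 (path length 11)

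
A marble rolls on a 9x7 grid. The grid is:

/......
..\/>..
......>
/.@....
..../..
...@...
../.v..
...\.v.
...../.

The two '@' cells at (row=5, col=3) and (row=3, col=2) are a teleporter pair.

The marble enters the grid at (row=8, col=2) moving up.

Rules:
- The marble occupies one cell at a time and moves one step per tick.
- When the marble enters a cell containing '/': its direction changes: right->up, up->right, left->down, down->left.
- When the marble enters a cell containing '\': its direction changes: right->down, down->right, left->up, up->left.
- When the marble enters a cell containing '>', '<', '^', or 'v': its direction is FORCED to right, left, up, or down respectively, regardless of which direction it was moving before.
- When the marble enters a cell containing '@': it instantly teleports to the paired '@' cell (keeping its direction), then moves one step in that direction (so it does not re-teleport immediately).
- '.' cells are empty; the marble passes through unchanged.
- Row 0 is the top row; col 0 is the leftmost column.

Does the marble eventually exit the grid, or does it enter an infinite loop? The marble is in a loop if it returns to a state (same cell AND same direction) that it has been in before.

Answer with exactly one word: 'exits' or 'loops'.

Step 1: enter (8,2), '.' pass, move up to (7,2)
Step 2: enter (7,2), '.' pass, move up to (6,2)
Step 3: enter (6,2), '/' deflects up->right, move right to (6,3)
Step 4: enter (6,3), '.' pass, move right to (6,4)
Step 5: enter (6,4), 'v' forces right->down, move down to (7,4)
Step 6: enter (7,4), '.' pass, move down to (8,4)
Step 7: enter (8,4), '.' pass, move down to (9,4)
Step 8: at (9,4) — EXIT via bottom edge, pos 4

Answer: exits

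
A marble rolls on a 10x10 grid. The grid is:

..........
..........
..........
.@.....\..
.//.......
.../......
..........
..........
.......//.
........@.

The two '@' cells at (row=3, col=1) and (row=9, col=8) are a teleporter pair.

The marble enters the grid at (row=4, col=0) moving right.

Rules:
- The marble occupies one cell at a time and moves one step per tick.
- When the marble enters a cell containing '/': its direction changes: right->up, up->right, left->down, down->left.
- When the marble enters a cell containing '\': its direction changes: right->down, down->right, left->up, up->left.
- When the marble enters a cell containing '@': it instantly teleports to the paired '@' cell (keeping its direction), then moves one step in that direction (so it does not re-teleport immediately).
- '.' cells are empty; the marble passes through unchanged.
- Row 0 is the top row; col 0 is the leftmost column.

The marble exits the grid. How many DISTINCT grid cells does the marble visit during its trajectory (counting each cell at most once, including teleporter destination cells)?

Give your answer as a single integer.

Answer: 6

Derivation:
Step 1: enter (4,0), '.' pass, move right to (4,1)
Step 2: enter (4,1), '/' deflects right->up, move up to (3,1)
Step 3: enter (3,1), '@' teleport (3,1)->(9,8), also enter (9,8), move up to (8,8)
Step 4: enter (8,8), '/' deflects up->right, move right to (8,9)
Step 5: enter (8,9), '.' pass, move right to (8,10)
Step 6: at (8,10) — EXIT via right edge, pos 8
Distinct cells visited: 6 (path length 6)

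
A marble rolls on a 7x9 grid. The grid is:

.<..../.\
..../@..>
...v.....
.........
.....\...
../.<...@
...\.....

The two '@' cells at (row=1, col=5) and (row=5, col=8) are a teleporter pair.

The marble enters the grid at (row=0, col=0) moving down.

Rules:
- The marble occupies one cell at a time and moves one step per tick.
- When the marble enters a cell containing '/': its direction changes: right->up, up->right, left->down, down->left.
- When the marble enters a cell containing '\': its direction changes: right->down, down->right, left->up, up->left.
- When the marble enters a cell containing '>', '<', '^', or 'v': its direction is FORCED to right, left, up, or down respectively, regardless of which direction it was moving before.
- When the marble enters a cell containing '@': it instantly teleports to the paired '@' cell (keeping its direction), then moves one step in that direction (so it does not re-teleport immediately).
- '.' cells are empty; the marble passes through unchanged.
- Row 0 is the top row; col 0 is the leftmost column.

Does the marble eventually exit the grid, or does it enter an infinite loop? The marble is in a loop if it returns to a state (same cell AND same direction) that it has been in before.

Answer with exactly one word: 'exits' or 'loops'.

Step 1: enter (0,0), '.' pass, move down to (1,0)
Step 2: enter (1,0), '.' pass, move down to (2,0)
Step 3: enter (2,0), '.' pass, move down to (3,0)
Step 4: enter (3,0), '.' pass, move down to (4,0)
Step 5: enter (4,0), '.' pass, move down to (5,0)
Step 6: enter (5,0), '.' pass, move down to (6,0)
Step 7: enter (6,0), '.' pass, move down to (7,0)
Step 8: at (7,0) — EXIT via bottom edge, pos 0

Answer: exits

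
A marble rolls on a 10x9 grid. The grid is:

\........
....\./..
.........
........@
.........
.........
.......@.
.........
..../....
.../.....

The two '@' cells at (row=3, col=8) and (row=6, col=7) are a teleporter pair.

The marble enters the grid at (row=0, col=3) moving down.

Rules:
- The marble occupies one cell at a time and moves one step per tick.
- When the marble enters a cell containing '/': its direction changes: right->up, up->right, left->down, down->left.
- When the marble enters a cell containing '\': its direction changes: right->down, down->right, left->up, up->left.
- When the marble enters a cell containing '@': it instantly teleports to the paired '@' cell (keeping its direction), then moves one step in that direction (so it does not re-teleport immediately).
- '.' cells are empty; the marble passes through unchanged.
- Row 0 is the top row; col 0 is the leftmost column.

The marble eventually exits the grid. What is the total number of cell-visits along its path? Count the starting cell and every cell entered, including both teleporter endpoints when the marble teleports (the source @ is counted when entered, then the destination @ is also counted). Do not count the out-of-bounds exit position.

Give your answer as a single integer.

Answer: 13

Derivation:
Step 1: enter (0,3), '.' pass, move down to (1,3)
Step 2: enter (1,3), '.' pass, move down to (2,3)
Step 3: enter (2,3), '.' pass, move down to (3,3)
Step 4: enter (3,3), '.' pass, move down to (4,3)
Step 5: enter (4,3), '.' pass, move down to (5,3)
Step 6: enter (5,3), '.' pass, move down to (6,3)
Step 7: enter (6,3), '.' pass, move down to (7,3)
Step 8: enter (7,3), '.' pass, move down to (8,3)
Step 9: enter (8,3), '.' pass, move down to (9,3)
Step 10: enter (9,3), '/' deflects down->left, move left to (9,2)
Step 11: enter (9,2), '.' pass, move left to (9,1)
Step 12: enter (9,1), '.' pass, move left to (9,0)
Step 13: enter (9,0), '.' pass, move left to (9,-1)
Step 14: at (9,-1) — EXIT via left edge, pos 9
Path length (cell visits): 13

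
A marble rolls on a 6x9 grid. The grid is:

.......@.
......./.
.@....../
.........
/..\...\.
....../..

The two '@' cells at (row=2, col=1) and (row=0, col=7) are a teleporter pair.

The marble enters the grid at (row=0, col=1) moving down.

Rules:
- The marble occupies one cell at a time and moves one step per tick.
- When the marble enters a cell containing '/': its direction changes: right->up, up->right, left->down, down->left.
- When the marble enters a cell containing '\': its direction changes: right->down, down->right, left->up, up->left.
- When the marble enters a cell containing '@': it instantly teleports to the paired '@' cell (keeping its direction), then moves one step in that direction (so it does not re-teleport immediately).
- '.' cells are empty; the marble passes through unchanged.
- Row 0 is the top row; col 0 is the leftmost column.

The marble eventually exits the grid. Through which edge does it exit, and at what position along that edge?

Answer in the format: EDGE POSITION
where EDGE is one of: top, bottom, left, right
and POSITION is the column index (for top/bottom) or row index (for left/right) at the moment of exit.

Answer: left 1

Derivation:
Step 1: enter (0,1), '.' pass, move down to (1,1)
Step 2: enter (1,1), '.' pass, move down to (2,1)
Step 3: enter (2,1), '@' teleport (2,1)->(0,7), also enter (0,7), move down to (1,7)
Step 4: enter (1,7), '/' deflects down->left, move left to (1,6)
Step 5: enter (1,6), '.' pass, move left to (1,5)
Step 6: enter (1,5), '.' pass, move left to (1,4)
Step 7: enter (1,4), '.' pass, move left to (1,3)
Step 8: enter (1,3), '.' pass, move left to (1,2)
Step 9: enter (1,2), '.' pass, move left to (1,1)
Step 10: enter (1,1), '.' pass, move left to (1,0)
Step 11: enter (1,0), '.' pass, move left to (1,-1)
Step 12: at (1,-1) — EXIT via left edge, pos 1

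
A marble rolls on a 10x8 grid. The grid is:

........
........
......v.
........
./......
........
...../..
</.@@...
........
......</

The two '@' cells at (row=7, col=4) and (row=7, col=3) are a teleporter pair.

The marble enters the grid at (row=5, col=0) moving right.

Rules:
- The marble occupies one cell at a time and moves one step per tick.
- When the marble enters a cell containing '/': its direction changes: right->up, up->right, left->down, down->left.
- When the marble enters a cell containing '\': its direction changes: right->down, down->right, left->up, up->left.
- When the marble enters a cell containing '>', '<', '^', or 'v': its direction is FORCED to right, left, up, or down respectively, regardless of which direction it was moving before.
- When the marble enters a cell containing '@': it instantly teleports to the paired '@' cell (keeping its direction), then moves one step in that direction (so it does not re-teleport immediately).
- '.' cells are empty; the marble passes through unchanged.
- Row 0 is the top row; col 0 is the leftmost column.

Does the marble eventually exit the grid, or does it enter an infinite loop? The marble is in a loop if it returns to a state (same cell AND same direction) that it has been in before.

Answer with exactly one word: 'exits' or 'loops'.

Step 1: enter (5,0), '.' pass, move right to (5,1)
Step 2: enter (5,1), '.' pass, move right to (5,2)
Step 3: enter (5,2), '.' pass, move right to (5,3)
Step 4: enter (5,3), '.' pass, move right to (5,4)
Step 5: enter (5,4), '.' pass, move right to (5,5)
Step 6: enter (5,5), '.' pass, move right to (5,6)
Step 7: enter (5,6), '.' pass, move right to (5,7)
Step 8: enter (5,7), '.' pass, move right to (5,8)
Step 9: at (5,8) — EXIT via right edge, pos 5

Answer: exits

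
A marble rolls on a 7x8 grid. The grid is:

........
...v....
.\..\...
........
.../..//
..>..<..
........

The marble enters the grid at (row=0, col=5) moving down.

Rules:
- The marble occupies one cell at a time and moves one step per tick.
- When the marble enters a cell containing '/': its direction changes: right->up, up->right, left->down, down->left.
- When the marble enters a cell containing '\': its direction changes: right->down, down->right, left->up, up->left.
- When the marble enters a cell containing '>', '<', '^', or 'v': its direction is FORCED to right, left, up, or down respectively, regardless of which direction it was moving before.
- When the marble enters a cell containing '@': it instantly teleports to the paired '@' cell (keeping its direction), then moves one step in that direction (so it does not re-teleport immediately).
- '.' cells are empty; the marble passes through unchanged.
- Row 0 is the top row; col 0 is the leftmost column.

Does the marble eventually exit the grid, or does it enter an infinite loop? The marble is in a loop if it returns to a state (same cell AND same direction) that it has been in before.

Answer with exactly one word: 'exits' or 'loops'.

Step 1: enter (0,5), '.' pass, move down to (1,5)
Step 2: enter (1,5), '.' pass, move down to (2,5)
Step 3: enter (2,5), '.' pass, move down to (3,5)
Step 4: enter (3,5), '.' pass, move down to (4,5)
Step 5: enter (4,5), '.' pass, move down to (5,5)
Step 6: enter (5,5), '<' forces down->left, move left to (5,4)
Step 7: enter (5,4), '.' pass, move left to (5,3)
Step 8: enter (5,3), '.' pass, move left to (5,2)
Step 9: enter (5,2), '>' forces left->right, move right to (5,3)
Step 10: enter (5,3), '.' pass, move right to (5,4)
Step 11: enter (5,4), '.' pass, move right to (5,5)
Step 12: enter (5,5), '<' forces right->left, move left to (5,4)
Step 13: at (5,4) dir=left — LOOP DETECTED (seen before)

Answer: loops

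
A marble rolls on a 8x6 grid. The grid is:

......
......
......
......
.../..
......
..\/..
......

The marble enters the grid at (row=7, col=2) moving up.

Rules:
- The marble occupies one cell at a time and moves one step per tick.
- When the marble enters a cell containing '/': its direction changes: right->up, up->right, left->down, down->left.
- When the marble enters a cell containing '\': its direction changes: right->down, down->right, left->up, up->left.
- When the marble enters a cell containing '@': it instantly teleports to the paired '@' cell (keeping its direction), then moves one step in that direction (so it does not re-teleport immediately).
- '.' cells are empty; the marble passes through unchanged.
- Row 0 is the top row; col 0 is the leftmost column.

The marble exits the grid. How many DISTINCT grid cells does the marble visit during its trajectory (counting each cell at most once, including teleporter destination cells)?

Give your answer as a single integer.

Answer: 4

Derivation:
Step 1: enter (7,2), '.' pass, move up to (6,2)
Step 2: enter (6,2), '\' deflects up->left, move left to (6,1)
Step 3: enter (6,1), '.' pass, move left to (6,0)
Step 4: enter (6,0), '.' pass, move left to (6,-1)
Step 5: at (6,-1) — EXIT via left edge, pos 6
Distinct cells visited: 4 (path length 4)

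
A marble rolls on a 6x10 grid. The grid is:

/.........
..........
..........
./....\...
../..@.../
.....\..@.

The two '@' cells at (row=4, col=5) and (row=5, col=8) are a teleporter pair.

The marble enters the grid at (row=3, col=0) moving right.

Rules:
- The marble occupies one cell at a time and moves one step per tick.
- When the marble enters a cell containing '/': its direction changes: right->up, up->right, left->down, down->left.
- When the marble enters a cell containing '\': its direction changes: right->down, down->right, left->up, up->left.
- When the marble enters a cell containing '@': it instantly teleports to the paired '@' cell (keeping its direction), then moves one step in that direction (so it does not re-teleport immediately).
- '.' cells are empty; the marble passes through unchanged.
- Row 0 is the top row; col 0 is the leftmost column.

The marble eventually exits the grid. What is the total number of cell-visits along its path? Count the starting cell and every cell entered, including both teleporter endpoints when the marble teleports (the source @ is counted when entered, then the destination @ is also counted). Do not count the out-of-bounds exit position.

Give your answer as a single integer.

Answer: 5

Derivation:
Step 1: enter (3,0), '.' pass, move right to (3,1)
Step 2: enter (3,1), '/' deflects right->up, move up to (2,1)
Step 3: enter (2,1), '.' pass, move up to (1,1)
Step 4: enter (1,1), '.' pass, move up to (0,1)
Step 5: enter (0,1), '.' pass, move up to (-1,1)
Step 6: at (-1,1) — EXIT via top edge, pos 1
Path length (cell visits): 5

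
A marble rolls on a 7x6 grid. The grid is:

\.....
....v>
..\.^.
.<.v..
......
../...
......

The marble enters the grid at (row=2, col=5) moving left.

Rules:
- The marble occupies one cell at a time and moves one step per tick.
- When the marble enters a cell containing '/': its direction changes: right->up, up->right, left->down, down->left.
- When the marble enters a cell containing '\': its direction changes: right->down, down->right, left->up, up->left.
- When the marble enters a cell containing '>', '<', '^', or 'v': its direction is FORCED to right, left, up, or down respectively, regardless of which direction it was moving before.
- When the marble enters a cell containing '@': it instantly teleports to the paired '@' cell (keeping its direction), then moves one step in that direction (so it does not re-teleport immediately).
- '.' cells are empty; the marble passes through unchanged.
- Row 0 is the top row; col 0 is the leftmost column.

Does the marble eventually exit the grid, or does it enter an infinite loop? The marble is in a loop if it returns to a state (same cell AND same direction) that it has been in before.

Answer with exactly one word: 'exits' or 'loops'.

Step 1: enter (2,5), '.' pass, move left to (2,4)
Step 2: enter (2,4), '^' forces left->up, move up to (1,4)
Step 3: enter (1,4), 'v' forces up->down, move down to (2,4)
Step 4: enter (2,4), '^' forces down->up, move up to (1,4)
Step 5: at (1,4) dir=up — LOOP DETECTED (seen before)

Answer: loops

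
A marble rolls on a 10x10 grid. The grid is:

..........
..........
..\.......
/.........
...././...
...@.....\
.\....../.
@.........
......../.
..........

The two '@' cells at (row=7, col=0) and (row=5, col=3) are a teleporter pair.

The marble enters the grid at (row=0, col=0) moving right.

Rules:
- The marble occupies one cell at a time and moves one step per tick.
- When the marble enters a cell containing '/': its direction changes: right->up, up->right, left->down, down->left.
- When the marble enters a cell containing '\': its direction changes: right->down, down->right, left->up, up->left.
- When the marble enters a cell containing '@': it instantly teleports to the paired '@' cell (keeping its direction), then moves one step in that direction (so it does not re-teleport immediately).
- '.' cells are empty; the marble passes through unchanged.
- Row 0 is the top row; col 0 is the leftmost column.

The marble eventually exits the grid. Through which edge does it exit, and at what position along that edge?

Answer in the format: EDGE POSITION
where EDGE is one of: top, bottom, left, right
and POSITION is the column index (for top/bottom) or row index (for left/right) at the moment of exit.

Step 1: enter (0,0), '.' pass, move right to (0,1)
Step 2: enter (0,1), '.' pass, move right to (0,2)
Step 3: enter (0,2), '.' pass, move right to (0,3)
Step 4: enter (0,3), '.' pass, move right to (0,4)
Step 5: enter (0,4), '.' pass, move right to (0,5)
Step 6: enter (0,5), '.' pass, move right to (0,6)
Step 7: enter (0,6), '.' pass, move right to (0,7)
Step 8: enter (0,7), '.' pass, move right to (0,8)
Step 9: enter (0,8), '.' pass, move right to (0,9)
Step 10: enter (0,9), '.' pass, move right to (0,10)
Step 11: at (0,10) — EXIT via right edge, pos 0

Answer: right 0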